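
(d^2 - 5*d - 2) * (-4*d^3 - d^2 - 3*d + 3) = -4*d^5 + 19*d^4 + 10*d^3 + 20*d^2 - 9*d - 6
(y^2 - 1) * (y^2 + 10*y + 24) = y^4 + 10*y^3 + 23*y^2 - 10*y - 24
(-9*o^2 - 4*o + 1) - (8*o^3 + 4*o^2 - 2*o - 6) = -8*o^3 - 13*o^2 - 2*o + 7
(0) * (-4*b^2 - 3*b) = 0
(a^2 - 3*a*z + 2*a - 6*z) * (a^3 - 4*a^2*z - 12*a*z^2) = a^5 - 7*a^4*z + 2*a^4 - 14*a^3*z + 36*a^2*z^3 + 72*a*z^3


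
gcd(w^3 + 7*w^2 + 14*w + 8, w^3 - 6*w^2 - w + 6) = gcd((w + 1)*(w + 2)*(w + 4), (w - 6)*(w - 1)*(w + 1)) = w + 1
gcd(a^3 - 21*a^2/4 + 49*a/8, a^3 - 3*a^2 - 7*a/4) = a^2 - 7*a/2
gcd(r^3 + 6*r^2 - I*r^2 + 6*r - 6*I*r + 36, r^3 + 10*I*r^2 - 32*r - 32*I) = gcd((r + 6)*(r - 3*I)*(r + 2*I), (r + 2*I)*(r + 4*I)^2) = r + 2*I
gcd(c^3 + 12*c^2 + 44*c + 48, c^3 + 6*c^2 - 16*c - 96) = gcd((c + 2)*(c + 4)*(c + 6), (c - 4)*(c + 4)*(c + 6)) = c^2 + 10*c + 24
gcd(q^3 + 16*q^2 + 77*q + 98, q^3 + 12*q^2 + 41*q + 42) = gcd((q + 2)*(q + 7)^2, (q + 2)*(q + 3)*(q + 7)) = q^2 + 9*q + 14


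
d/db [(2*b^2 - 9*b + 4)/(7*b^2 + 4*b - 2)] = (71*b^2 - 64*b + 2)/(49*b^4 + 56*b^3 - 12*b^2 - 16*b + 4)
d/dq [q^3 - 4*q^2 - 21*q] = 3*q^2 - 8*q - 21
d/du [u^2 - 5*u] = 2*u - 5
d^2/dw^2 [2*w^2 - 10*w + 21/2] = 4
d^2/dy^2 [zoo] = 0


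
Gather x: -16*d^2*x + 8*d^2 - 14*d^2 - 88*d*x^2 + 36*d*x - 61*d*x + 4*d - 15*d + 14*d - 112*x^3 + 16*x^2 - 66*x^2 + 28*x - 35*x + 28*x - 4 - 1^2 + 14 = -6*d^2 + 3*d - 112*x^3 + x^2*(-88*d - 50) + x*(-16*d^2 - 25*d + 21) + 9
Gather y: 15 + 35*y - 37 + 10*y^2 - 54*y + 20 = 10*y^2 - 19*y - 2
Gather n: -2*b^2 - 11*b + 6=-2*b^2 - 11*b + 6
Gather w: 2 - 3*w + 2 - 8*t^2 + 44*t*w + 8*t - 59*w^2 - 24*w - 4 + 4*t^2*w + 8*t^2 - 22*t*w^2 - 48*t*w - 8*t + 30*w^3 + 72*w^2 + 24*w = 30*w^3 + w^2*(13 - 22*t) + w*(4*t^2 - 4*t - 3)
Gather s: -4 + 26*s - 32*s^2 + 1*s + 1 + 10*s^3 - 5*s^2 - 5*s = 10*s^3 - 37*s^2 + 22*s - 3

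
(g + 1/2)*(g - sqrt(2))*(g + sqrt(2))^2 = g^4 + g^3/2 + sqrt(2)*g^3 - 2*g^2 + sqrt(2)*g^2/2 - 2*sqrt(2)*g - g - sqrt(2)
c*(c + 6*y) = c^2 + 6*c*y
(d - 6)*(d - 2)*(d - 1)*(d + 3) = d^4 - 6*d^3 - 7*d^2 + 48*d - 36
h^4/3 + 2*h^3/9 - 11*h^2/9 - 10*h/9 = h*(h/3 + 1/3)*(h - 2)*(h + 5/3)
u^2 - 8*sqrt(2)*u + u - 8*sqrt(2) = (u + 1)*(u - 8*sqrt(2))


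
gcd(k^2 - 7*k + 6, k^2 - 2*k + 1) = k - 1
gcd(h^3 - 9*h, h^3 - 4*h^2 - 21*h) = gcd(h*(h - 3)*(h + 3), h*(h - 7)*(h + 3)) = h^2 + 3*h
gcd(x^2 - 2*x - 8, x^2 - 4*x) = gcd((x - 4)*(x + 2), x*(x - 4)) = x - 4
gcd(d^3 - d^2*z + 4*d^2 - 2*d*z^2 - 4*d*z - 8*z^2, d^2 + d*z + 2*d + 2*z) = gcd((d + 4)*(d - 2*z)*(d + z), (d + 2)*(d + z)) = d + z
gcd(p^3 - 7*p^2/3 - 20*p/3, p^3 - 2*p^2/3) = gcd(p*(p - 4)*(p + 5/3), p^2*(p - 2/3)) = p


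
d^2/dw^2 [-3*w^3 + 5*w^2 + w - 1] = 10 - 18*w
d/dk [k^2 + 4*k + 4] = 2*k + 4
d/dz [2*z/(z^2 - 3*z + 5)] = 2*(5 - z^2)/(z^4 - 6*z^3 + 19*z^2 - 30*z + 25)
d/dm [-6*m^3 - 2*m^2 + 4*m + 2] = -18*m^2 - 4*m + 4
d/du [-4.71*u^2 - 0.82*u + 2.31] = -9.42*u - 0.82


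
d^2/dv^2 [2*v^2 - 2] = 4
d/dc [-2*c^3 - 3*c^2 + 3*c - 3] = -6*c^2 - 6*c + 3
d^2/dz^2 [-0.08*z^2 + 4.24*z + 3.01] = -0.160000000000000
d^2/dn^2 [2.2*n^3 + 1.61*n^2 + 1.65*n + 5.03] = 13.2*n + 3.22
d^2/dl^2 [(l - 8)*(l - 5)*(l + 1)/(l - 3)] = 2*(l^3 - 9*l^2 + 27*l + 13)/(l^3 - 9*l^2 + 27*l - 27)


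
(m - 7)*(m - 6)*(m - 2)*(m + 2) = m^4 - 13*m^3 + 38*m^2 + 52*m - 168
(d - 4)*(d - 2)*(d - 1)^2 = d^4 - 8*d^3 + 21*d^2 - 22*d + 8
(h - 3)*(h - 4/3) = h^2 - 13*h/3 + 4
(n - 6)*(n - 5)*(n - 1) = n^3 - 12*n^2 + 41*n - 30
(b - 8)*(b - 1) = b^2 - 9*b + 8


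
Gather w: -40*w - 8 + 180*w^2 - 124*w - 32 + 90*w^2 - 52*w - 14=270*w^2 - 216*w - 54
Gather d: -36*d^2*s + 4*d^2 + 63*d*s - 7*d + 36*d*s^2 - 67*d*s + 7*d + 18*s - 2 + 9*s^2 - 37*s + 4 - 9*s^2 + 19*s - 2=d^2*(4 - 36*s) + d*(36*s^2 - 4*s)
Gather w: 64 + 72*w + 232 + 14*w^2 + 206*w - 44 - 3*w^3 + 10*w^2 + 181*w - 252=-3*w^3 + 24*w^2 + 459*w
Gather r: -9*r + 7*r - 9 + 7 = -2*r - 2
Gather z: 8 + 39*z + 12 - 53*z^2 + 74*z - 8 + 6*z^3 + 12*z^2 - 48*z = 6*z^3 - 41*z^2 + 65*z + 12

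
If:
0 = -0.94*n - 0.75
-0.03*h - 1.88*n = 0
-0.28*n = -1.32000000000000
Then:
No Solution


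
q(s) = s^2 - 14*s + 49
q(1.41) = 31.25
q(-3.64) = 113.21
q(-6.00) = 169.00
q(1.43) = 31.02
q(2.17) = 23.33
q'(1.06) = -11.88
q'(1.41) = -11.18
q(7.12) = 0.01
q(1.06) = 35.28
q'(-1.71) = -17.42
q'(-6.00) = -26.00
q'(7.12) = 0.24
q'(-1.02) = -16.04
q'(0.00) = -14.00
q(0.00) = 49.00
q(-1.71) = 75.86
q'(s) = 2*s - 14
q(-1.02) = 64.32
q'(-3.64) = -21.28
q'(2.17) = -9.66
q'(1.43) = -11.14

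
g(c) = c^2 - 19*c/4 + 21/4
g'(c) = 2*c - 19/4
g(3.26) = 0.39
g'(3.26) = 1.77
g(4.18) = 2.87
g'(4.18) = 3.61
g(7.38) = 24.66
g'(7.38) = 10.01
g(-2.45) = 22.89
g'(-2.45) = -9.65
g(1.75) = 0.00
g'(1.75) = -1.25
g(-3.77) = 37.37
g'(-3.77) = -12.29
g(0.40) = 3.51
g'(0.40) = -3.95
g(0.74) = 2.28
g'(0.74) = -3.27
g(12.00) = 92.25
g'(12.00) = 19.25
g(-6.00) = 69.75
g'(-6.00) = -16.75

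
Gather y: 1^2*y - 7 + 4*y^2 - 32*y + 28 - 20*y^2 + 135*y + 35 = -16*y^2 + 104*y + 56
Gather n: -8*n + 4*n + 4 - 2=2 - 4*n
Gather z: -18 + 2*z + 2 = 2*z - 16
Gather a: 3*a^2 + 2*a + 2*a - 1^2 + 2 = 3*a^2 + 4*a + 1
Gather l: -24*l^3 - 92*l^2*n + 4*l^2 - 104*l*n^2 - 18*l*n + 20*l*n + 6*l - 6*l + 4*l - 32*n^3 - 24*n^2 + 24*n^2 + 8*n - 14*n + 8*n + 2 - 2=-24*l^3 + l^2*(4 - 92*n) + l*(-104*n^2 + 2*n + 4) - 32*n^3 + 2*n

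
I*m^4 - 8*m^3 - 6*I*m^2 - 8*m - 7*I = (m + I)^2*(m + 7*I)*(I*m + 1)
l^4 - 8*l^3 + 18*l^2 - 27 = (l - 3)^3*(l + 1)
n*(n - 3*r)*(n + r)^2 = n^4 - n^3*r - 5*n^2*r^2 - 3*n*r^3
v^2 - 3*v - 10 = (v - 5)*(v + 2)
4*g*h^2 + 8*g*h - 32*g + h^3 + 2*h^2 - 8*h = (4*g + h)*(h - 2)*(h + 4)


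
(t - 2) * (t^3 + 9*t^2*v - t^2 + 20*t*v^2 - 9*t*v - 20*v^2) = t^4 + 9*t^3*v - 3*t^3 + 20*t^2*v^2 - 27*t^2*v + 2*t^2 - 60*t*v^2 + 18*t*v + 40*v^2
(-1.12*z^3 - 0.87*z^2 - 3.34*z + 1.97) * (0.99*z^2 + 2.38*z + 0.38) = -1.1088*z^5 - 3.5269*z^4 - 5.8028*z^3 - 6.3295*z^2 + 3.4194*z + 0.7486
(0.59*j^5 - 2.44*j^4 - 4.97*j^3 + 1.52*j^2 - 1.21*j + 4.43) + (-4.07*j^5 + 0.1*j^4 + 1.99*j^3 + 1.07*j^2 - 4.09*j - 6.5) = -3.48*j^5 - 2.34*j^4 - 2.98*j^3 + 2.59*j^2 - 5.3*j - 2.07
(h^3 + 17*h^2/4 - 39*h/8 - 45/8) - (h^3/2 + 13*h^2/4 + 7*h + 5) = h^3/2 + h^2 - 95*h/8 - 85/8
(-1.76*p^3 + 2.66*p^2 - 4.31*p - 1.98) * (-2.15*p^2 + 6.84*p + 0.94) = 3.784*p^5 - 17.7574*p^4 + 25.8065*p^3 - 22.723*p^2 - 17.5946*p - 1.8612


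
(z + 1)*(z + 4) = z^2 + 5*z + 4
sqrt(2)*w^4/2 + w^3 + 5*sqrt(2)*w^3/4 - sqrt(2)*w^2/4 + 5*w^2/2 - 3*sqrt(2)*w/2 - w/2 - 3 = (w - 1)*(w + 3/2)*(w + sqrt(2))*(sqrt(2)*w/2 + sqrt(2))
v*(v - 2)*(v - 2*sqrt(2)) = v^3 - 2*sqrt(2)*v^2 - 2*v^2 + 4*sqrt(2)*v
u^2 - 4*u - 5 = (u - 5)*(u + 1)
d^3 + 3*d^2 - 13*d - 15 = (d - 3)*(d + 1)*(d + 5)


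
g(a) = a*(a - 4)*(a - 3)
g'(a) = a*(a - 4) + a*(a - 3) + (a - 4)*(a - 3)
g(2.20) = 3.17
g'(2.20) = -4.28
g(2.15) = 3.38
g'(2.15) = -4.23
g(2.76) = 0.82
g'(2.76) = -3.79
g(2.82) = 0.60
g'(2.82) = -3.62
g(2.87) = 0.42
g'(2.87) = -3.47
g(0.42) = 3.88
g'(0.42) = 6.65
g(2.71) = 1.01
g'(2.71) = -3.91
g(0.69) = 5.28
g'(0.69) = 3.77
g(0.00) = 0.00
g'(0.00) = 12.00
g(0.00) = 0.00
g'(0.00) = 12.00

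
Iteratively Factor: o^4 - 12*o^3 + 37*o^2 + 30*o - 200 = (o - 4)*(o^3 - 8*o^2 + 5*o + 50) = (o - 4)*(o + 2)*(o^2 - 10*o + 25) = (o - 5)*(o - 4)*(o + 2)*(o - 5)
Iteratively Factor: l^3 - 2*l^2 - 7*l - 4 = (l + 1)*(l^2 - 3*l - 4) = (l - 4)*(l + 1)*(l + 1)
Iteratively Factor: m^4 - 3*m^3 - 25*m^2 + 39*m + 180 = (m + 3)*(m^3 - 6*m^2 - 7*m + 60) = (m - 4)*(m + 3)*(m^2 - 2*m - 15) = (m - 5)*(m - 4)*(m + 3)*(m + 3)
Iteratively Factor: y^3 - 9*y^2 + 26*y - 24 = (y - 2)*(y^2 - 7*y + 12) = (y - 4)*(y - 2)*(y - 3)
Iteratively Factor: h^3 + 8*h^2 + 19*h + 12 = (h + 1)*(h^2 + 7*h + 12) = (h + 1)*(h + 3)*(h + 4)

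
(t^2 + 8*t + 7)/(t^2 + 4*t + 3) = (t + 7)/(t + 3)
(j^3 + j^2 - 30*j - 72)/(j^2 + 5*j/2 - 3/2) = 2*(j^2 - 2*j - 24)/(2*j - 1)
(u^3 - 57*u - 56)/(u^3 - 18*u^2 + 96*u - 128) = (u^2 + 8*u + 7)/(u^2 - 10*u + 16)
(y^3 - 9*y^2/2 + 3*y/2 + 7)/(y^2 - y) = (2*y^3 - 9*y^2 + 3*y + 14)/(2*y*(y - 1))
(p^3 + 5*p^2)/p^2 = p + 5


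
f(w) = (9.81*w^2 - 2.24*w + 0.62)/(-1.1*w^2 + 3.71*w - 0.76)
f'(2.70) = 137.14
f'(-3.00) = 0.73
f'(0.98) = 5.65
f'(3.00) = 1195.75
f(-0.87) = -2.07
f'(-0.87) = 1.59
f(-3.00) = -4.39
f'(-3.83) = 0.57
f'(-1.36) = 1.31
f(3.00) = 174.87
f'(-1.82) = 1.10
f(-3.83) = -4.92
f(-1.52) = -2.99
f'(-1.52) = 1.23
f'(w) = (2.2*w - 3.71)*(9.81*w^2 - 2.24*w + 0.62)/(-1.1*w^2 + 3.71*w - 0.76)^2 + (19.62*w - 2.24)/(-1.1*w^2 + 3.71*w - 0.76) = (33.9311*w^2 - 13.5472*w - 0.5978)/(1.21*w^4 - 8.162*w^3 + 15.4361*w^2 - 5.6392*w + 0.5776)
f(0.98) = 4.31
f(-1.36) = -2.78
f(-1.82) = -3.33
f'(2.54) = 74.93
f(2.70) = 53.38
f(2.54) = 37.16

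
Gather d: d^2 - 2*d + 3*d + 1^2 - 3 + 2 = d^2 + d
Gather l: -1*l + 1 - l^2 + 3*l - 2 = -l^2 + 2*l - 1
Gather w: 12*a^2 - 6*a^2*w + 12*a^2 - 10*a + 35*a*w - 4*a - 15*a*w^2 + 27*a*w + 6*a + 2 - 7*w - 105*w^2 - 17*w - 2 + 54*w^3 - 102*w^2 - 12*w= 24*a^2 - 8*a + 54*w^3 + w^2*(-15*a - 207) + w*(-6*a^2 + 62*a - 36)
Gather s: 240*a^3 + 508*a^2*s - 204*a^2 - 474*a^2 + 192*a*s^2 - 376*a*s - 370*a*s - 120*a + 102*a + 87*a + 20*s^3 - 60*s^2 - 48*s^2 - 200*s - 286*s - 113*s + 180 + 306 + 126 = 240*a^3 - 678*a^2 + 69*a + 20*s^3 + s^2*(192*a - 108) + s*(508*a^2 - 746*a - 599) + 612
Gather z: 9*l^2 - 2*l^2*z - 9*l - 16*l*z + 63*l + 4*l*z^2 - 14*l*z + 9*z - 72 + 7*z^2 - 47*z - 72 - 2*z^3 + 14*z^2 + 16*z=9*l^2 + 54*l - 2*z^3 + z^2*(4*l + 21) + z*(-2*l^2 - 30*l - 22) - 144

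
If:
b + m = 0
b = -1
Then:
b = -1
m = 1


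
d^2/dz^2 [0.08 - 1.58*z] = 0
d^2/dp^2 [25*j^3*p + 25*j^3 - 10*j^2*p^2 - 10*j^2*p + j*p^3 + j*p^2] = 2*j*(-10*j + 3*p + 1)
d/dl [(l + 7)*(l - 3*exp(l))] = l - (l + 7)*(3*exp(l) - 1) - 3*exp(l)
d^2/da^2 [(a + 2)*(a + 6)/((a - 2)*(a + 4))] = 12*(a^3 + 10*a^2 + 44*a + 56)/(a^6 + 6*a^5 - 12*a^4 - 88*a^3 + 96*a^2 + 384*a - 512)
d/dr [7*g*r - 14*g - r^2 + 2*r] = 7*g - 2*r + 2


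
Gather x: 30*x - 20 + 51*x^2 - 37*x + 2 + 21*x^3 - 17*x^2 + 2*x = 21*x^3 + 34*x^2 - 5*x - 18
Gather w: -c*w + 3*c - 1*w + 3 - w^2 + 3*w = 3*c - w^2 + w*(2 - c) + 3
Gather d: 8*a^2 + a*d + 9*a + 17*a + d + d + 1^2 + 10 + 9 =8*a^2 + 26*a + d*(a + 2) + 20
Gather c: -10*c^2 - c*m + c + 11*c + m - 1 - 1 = -10*c^2 + c*(12 - m) + m - 2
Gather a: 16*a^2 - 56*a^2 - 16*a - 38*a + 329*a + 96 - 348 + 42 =-40*a^2 + 275*a - 210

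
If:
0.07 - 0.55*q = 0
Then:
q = 0.13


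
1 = 1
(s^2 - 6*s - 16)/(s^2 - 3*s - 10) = (s - 8)/(s - 5)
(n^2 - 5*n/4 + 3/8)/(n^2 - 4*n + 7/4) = (4*n - 3)/(2*(2*n - 7))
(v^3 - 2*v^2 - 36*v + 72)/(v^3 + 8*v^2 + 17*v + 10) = (v^3 - 2*v^2 - 36*v + 72)/(v^3 + 8*v^2 + 17*v + 10)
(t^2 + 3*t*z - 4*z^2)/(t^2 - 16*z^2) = (-t + z)/(-t + 4*z)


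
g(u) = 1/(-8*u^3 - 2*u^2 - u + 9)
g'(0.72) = 0.90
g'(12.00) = 0.00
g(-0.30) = 0.11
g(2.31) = -0.01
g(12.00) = 0.00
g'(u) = (24*u^2 + 4*u + 1)/(-8*u^3 - 2*u^2 - u + 9)^2 = (24*u^2 + 4*u + 1)/(8*u^3 + 2*u^2 + u - 9)^2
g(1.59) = -0.03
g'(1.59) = 0.08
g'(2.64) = 0.01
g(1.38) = -0.06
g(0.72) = 0.23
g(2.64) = -0.01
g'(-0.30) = 0.02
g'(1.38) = 0.18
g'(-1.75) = 0.03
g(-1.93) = 0.02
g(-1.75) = 0.02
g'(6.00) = 0.00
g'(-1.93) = 0.02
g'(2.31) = 0.01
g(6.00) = 0.00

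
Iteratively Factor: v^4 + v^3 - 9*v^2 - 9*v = (v + 1)*(v^3 - 9*v) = v*(v + 1)*(v^2 - 9) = v*(v - 3)*(v + 1)*(v + 3)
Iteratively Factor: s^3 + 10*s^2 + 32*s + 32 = (s + 4)*(s^2 + 6*s + 8) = (s + 4)^2*(s + 2)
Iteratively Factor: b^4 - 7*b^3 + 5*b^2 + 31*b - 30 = (b - 5)*(b^3 - 2*b^2 - 5*b + 6) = (b - 5)*(b - 1)*(b^2 - b - 6) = (b - 5)*(b - 1)*(b + 2)*(b - 3)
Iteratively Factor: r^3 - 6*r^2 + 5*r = (r - 5)*(r^2 - r) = r*(r - 5)*(r - 1)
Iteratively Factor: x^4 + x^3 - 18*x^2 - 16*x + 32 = (x + 2)*(x^3 - x^2 - 16*x + 16) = (x - 1)*(x + 2)*(x^2 - 16) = (x - 4)*(x - 1)*(x + 2)*(x + 4)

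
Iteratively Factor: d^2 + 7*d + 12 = (d + 3)*(d + 4)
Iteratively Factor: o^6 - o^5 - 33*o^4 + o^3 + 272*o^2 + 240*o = (o + 1)*(o^5 - 2*o^4 - 31*o^3 + 32*o^2 + 240*o) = (o + 1)*(o + 4)*(o^4 - 6*o^3 - 7*o^2 + 60*o) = (o + 1)*(o + 3)*(o + 4)*(o^3 - 9*o^2 + 20*o) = (o - 5)*(o + 1)*(o + 3)*(o + 4)*(o^2 - 4*o) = o*(o - 5)*(o + 1)*(o + 3)*(o + 4)*(o - 4)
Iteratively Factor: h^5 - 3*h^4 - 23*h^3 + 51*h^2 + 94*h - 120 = (h + 4)*(h^4 - 7*h^3 + 5*h^2 + 31*h - 30) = (h - 5)*(h + 4)*(h^3 - 2*h^2 - 5*h + 6) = (h - 5)*(h + 2)*(h + 4)*(h^2 - 4*h + 3) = (h - 5)*(h - 3)*(h + 2)*(h + 4)*(h - 1)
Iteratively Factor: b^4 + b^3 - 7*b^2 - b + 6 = (b - 2)*(b^3 + 3*b^2 - b - 3) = (b - 2)*(b + 1)*(b^2 + 2*b - 3) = (b - 2)*(b + 1)*(b + 3)*(b - 1)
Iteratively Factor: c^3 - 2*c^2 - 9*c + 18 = (c + 3)*(c^2 - 5*c + 6) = (c - 2)*(c + 3)*(c - 3)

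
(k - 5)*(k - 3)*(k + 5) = k^3 - 3*k^2 - 25*k + 75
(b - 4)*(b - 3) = b^2 - 7*b + 12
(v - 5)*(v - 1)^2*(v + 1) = v^4 - 6*v^3 + 4*v^2 + 6*v - 5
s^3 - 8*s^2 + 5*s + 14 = (s - 7)*(s - 2)*(s + 1)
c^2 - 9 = (c - 3)*(c + 3)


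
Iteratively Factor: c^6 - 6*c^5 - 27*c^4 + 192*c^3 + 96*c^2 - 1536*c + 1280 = (c - 4)*(c^5 - 2*c^4 - 35*c^3 + 52*c^2 + 304*c - 320) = (c - 4)*(c + 4)*(c^4 - 6*c^3 - 11*c^2 + 96*c - 80) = (c - 4)^2*(c + 4)*(c^3 - 2*c^2 - 19*c + 20) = (c - 4)^2*(c - 1)*(c + 4)*(c^2 - c - 20) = (c - 5)*(c - 4)^2*(c - 1)*(c + 4)*(c + 4)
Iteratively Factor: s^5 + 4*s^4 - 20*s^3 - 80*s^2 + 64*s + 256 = (s - 4)*(s^4 + 8*s^3 + 12*s^2 - 32*s - 64) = (s - 4)*(s + 2)*(s^3 + 6*s^2 - 32) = (s - 4)*(s + 2)*(s + 4)*(s^2 + 2*s - 8) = (s - 4)*(s - 2)*(s + 2)*(s + 4)*(s + 4)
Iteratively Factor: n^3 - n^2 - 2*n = (n)*(n^2 - n - 2) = n*(n + 1)*(n - 2)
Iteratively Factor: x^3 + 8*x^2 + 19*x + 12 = (x + 3)*(x^2 + 5*x + 4) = (x + 1)*(x + 3)*(x + 4)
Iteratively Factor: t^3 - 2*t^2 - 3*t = (t + 1)*(t^2 - 3*t) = (t - 3)*(t + 1)*(t)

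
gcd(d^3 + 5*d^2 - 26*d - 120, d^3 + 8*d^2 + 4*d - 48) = d^2 + 10*d + 24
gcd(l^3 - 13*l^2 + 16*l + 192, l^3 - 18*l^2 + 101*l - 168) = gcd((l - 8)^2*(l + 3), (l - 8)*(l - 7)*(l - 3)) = l - 8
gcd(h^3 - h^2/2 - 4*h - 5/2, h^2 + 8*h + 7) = h + 1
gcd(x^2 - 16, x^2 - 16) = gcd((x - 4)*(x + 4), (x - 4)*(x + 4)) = x^2 - 16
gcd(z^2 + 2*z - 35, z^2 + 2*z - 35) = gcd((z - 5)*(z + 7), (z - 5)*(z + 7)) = z^2 + 2*z - 35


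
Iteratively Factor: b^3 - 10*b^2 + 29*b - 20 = (b - 5)*(b^2 - 5*b + 4) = (b - 5)*(b - 4)*(b - 1)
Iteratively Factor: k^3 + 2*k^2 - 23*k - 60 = (k + 3)*(k^2 - k - 20) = (k - 5)*(k + 3)*(k + 4)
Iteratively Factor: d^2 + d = (d + 1)*(d)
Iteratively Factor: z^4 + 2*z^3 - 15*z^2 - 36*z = (z + 3)*(z^3 - z^2 - 12*z) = (z + 3)^2*(z^2 - 4*z) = z*(z + 3)^2*(z - 4)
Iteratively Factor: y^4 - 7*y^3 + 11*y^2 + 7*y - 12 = (y + 1)*(y^3 - 8*y^2 + 19*y - 12) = (y - 1)*(y + 1)*(y^2 - 7*y + 12) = (y - 3)*(y - 1)*(y + 1)*(y - 4)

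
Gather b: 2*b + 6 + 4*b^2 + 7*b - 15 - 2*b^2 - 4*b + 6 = 2*b^2 + 5*b - 3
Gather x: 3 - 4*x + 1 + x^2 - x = x^2 - 5*x + 4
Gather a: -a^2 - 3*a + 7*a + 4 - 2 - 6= -a^2 + 4*a - 4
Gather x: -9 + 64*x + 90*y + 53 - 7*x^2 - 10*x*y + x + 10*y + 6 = -7*x^2 + x*(65 - 10*y) + 100*y + 50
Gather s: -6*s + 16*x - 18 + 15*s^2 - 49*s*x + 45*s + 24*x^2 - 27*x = 15*s^2 + s*(39 - 49*x) + 24*x^2 - 11*x - 18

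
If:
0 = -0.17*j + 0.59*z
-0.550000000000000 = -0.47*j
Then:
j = 1.17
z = 0.34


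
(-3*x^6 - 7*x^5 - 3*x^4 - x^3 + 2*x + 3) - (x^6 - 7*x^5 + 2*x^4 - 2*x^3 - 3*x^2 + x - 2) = -4*x^6 - 5*x^4 + x^3 + 3*x^2 + x + 5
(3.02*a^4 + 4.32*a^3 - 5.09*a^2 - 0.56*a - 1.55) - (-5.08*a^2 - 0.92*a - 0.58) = 3.02*a^4 + 4.32*a^3 - 0.00999999999999979*a^2 + 0.36*a - 0.97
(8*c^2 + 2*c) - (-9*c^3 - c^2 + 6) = 9*c^3 + 9*c^2 + 2*c - 6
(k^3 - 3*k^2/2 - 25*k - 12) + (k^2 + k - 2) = k^3 - k^2/2 - 24*k - 14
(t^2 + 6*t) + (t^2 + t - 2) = 2*t^2 + 7*t - 2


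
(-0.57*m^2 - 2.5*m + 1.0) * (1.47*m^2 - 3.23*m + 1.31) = -0.8379*m^4 - 1.8339*m^3 + 8.7983*m^2 - 6.505*m + 1.31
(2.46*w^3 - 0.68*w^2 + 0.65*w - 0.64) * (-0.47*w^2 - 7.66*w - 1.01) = -1.1562*w^5 - 18.524*w^4 + 2.4187*w^3 - 3.9914*w^2 + 4.2459*w + 0.6464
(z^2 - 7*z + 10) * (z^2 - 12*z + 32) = z^4 - 19*z^3 + 126*z^2 - 344*z + 320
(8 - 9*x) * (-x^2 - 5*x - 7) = 9*x^3 + 37*x^2 + 23*x - 56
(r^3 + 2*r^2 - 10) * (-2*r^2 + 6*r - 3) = -2*r^5 + 2*r^4 + 9*r^3 + 14*r^2 - 60*r + 30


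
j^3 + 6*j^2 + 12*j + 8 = (j + 2)^3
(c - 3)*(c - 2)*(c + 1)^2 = c^4 - 3*c^3 - 3*c^2 + 7*c + 6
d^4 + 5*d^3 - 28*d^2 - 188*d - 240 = (d - 6)*(d + 2)*(d + 4)*(d + 5)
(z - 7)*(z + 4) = z^2 - 3*z - 28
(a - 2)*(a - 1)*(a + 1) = a^3 - 2*a^2 - a + 2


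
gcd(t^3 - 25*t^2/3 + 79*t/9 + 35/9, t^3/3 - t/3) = 1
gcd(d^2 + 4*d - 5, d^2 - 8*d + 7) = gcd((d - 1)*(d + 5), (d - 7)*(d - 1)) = d - 1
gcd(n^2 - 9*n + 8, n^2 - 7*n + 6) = n - 1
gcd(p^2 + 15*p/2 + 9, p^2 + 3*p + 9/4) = p + 3/2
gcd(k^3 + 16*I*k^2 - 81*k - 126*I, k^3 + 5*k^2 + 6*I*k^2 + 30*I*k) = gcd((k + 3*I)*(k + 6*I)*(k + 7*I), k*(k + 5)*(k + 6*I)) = k + 6*I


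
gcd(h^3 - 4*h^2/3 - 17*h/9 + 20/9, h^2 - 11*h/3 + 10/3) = h - 5/3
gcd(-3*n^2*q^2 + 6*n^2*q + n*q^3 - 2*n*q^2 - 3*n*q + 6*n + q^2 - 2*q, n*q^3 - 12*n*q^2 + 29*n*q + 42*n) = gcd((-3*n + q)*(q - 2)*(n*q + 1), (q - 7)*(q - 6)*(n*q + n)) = 1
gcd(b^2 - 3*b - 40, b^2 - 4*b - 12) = 1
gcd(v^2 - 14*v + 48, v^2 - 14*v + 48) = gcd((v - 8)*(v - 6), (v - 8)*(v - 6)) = v^2 - 14*v + 48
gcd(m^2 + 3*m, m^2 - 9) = m + 3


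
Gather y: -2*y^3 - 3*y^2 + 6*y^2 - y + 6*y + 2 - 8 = -2*y^3 + 3*y^2 + 5*y - 6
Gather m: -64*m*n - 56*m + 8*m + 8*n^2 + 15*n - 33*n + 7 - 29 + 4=m*(-64*n - 48) + 8*n^2 - 18*n - 18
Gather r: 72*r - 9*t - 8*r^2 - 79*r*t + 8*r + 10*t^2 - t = -8*r^2 + r*(80 - 79*t) + 10*t^2 - 10*t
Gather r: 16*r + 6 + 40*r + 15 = 56*r + 21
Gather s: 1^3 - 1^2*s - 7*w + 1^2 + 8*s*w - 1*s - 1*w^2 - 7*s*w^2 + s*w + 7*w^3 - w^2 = s*(-7*w^2 + 9*w - 2) + 7*w^3 - 2*w^2 - 7*w + 2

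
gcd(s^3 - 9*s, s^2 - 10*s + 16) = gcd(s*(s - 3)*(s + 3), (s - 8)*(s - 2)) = 1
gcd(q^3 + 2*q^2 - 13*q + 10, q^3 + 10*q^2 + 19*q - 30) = q^2 + 4*q - 5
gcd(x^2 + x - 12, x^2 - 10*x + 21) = x - 3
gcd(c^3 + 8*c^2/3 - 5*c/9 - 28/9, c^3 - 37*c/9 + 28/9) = c^2 + 4*c/3 - 7/3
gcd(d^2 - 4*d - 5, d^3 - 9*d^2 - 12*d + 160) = d - 5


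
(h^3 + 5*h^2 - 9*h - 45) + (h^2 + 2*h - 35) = h^3 + 6*h^2 - 7*h - 80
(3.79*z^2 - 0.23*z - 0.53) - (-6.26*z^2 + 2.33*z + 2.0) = 10.05*z^2 - 2.56*z - 2.53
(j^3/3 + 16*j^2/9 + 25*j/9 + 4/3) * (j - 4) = j^4/3 + 4*j^3/9 - 13*j^2/3 - 88*j/9 - 16/3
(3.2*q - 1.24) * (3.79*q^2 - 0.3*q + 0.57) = 12.128*q^3 - 5.6596*q^2 + 2.196*q - 0.7068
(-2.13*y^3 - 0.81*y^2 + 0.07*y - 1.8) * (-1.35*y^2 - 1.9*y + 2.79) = 2.8755*y^5 + 5.1405*y^4 - 4.4982*y^3 + 0.0371000000000001*y^2 + 3.6153*y - 5.022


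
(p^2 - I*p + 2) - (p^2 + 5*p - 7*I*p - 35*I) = -5*p + 6*I*p + 2 + 35*I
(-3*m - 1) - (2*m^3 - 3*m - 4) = 3 - 2*m^3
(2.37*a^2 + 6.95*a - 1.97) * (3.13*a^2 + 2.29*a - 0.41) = 7.4181*a^4 + 27.1808*a^3 + 8.7777*a^2 - 7.3608*a + 0.8077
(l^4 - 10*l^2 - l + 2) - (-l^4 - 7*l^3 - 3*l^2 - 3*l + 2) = 2*l^4 + 7*l^3 - 7*l^2 + 2*l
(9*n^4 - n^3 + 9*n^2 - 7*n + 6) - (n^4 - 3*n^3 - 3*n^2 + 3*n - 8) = 8*n^4 + 2*n^3 + 12*n^2 - 10*n + 14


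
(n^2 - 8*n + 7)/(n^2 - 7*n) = (n - 1)/n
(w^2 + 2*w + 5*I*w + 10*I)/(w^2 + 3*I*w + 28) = (w^2 + w*(2 + 5*I) + 10*I)/(w^2 + 3*I*w + 28)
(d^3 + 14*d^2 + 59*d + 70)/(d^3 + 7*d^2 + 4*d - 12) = (d^2 + 12*d + 35)/(d^2 + 5*d - 6)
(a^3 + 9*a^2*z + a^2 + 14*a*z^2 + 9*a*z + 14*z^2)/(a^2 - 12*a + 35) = (a^3 + 9*a^2*z + a^2 + 14*a*z^2 + 9*a*z + 14*z^2)/(a^2 - 12*a + 35)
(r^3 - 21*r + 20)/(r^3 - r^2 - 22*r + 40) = (r - 1)/(r - 2)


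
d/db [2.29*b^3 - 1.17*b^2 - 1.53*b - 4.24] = 6.87*b^2 - 2.34*b - 1.53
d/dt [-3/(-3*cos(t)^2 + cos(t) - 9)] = 3*(6*cos(t) - 1)*sin(t)/(3*sin(t)^2 + cos(t) - 12)^2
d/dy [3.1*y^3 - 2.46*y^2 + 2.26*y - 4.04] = 9.3*y^2 - 4.92*y + 2.26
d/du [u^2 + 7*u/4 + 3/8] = 2*u + 7/4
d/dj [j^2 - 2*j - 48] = 2*j - 2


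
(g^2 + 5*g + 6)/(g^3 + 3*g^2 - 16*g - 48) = (g + 2)/(g^2 - 16)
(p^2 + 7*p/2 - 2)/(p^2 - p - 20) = (p - 1/2)/(p - 5)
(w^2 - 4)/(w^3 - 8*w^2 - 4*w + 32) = 1/(w - 8)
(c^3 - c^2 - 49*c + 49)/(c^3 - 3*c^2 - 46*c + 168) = (c^2 - 8*c + 7)/(c^2 - 10*c + 24)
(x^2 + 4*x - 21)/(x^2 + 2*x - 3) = (x^2 + 4*x - 21)/(x^2 + 2*x - 3)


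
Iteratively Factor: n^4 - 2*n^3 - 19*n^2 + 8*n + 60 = (n + 2)*(n^3 - 4*n^2 - 11*n + 30) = (n + 2)*(n + 3)*(n^2 - 7*n + 10) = (n - 2)*(n + 2)*(n + 3)*(n - 5)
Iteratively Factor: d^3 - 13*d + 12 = (d + 4)*(d^2 - 4*d + 3) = (d - 1)*(d + 4)*(d - 3)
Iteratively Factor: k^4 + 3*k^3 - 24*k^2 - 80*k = (k + 4)*(k^3 - k^2 - 20*k) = (k - 5)*(k + 4)*(k^2 + 4*k) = (k - 5)*(k + 4)^2*(k)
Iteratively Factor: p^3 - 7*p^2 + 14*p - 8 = (p - 2)*(p^2 - 5*p + 4) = (p - 4)*(p - 2)*(p - 1)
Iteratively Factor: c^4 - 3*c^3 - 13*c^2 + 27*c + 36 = (c + 3)*(c^3 - 6*c^2 + 5*c + 12) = (c - 4)*(c + 3)*(c^2 - 2*c - 3) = (c - 4)*(c - 3)*(c + 3)*(c + 1)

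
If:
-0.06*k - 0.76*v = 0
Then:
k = -12.6666666666667*v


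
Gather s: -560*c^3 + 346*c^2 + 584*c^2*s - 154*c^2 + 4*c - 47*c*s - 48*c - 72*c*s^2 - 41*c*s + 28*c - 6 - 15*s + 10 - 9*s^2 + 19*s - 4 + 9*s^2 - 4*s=-560*c^3 + 192*c^2 - 72*c*s^2 - 16*c + s*(584*c^2 - 88*c)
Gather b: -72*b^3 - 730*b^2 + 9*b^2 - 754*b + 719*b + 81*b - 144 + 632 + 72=-72*b^3 - 721*b^2 + 46*b + 560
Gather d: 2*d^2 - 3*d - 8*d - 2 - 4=2*d^2 - 11*d - 6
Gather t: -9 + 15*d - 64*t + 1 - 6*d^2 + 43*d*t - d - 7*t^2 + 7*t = -6*d^2 + 14*d - 7*t^2 + t*(43*d - 57) - 8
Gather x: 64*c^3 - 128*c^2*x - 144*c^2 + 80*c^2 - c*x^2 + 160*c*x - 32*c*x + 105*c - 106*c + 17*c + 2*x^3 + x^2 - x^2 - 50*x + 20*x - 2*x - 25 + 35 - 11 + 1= 64*c^3 - 64*c^2 - c*x^2 + 16*c + 2*x^3 + x*(-128*c^2 + 128*c - 32)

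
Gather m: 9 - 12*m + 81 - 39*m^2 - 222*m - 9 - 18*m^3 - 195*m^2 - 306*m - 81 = -18*m^3 - 234*m^2 - 540*m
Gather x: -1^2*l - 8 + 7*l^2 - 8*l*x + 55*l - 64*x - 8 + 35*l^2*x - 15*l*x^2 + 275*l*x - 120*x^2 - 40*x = 7*l^2 + 54*l + x^2*(-15*l - 120) + x*(35*l^2 + 267*l - 104) - 16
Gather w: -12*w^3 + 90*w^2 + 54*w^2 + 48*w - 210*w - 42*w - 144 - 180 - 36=-12*w^3 + 144*w^2 - 204*w - 360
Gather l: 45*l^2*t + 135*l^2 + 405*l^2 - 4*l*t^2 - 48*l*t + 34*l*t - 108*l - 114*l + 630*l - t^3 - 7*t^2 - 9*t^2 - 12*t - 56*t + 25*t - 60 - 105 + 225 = l^2*(45*t + 540) + l*(-4*t^2 - 14*t + 408) - t^3 - 16*t^2 - 43*t + 60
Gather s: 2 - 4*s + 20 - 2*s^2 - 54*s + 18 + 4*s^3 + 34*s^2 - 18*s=4*s^3 + 32*s^2 - 76*s + 40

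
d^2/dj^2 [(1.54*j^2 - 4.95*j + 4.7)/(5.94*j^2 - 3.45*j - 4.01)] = (1.13686837721616e-13*j^4 - 286.1892*j^3 + 1215.088776*j^2 - 1285.33878*j + 522.274118)/(209.584584*j^6 - 365.18526*j^5 - 212.359158*j^4 + 451.997955*j^3 + 143.360307*j^2 - 166.429035*j - 64.481201)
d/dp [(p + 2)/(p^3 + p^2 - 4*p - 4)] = (1 - 2*p)/(p^4 - 2*p^3 - 3*p^2 + 4*p + 4)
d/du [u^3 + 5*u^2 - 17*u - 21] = 3*u^2 + 10*u - 17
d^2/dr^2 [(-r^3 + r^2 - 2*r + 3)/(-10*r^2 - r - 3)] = 2*(181*r^3 - 801*r^2 - 243*r + 72)/(1000*r^6 + 300*r^5 + 930*r^4 + 181*r^3 + 279*r^2 + 27*r + 27)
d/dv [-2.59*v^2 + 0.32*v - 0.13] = 0.32 - 5.18*v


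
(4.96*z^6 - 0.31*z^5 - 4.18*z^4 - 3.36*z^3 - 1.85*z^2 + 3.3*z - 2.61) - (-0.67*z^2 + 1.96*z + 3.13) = 4.96*z^6 - 0.31*z^5 - 4.18*z^4 - 3.36*z^3 - 1.18*z^2 + 1.34*z - 5.74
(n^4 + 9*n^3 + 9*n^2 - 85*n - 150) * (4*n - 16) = 4*n^5 + 20*n^4 - 108*n^3 - 484*n^2 + 760*n + 2400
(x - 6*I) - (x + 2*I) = -8*I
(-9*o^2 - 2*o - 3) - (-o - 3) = -9*o^2 - o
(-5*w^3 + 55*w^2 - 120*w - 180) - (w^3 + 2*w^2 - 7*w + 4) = -6*w^3 + 53*w^2 - 113*w - 184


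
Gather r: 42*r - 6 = 42*r - 6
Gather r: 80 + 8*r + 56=8*r + 136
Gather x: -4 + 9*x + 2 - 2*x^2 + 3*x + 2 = -2*x^2 + 12*x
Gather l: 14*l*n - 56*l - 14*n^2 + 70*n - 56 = l*(14*n - 56) - 14*n^2 + 70*n - 56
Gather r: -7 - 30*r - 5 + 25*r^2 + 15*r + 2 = 25*r^2 - 15*r - 10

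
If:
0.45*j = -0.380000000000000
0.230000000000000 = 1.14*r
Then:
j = -0.84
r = 0.20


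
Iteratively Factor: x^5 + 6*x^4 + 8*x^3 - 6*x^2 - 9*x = (x + 3)*(x^4 + 3*x^3 - x^2 - 3*x) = x*(x + 3)*(x^3 + 3*x^2 - x - 3) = x*(x + 3)^2*(x^2 - 1) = x*(x - 1)*(x + 3)^2*(x + 1)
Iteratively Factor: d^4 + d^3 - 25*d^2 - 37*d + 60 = (d + 3)*(d^3 - 2*d^2 - 19*d + 20) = (d - 5)*(d + 3)*(d^2 + 3*d - 4) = (d - 5)*(d - 1)*(d + 3)*(d + 4)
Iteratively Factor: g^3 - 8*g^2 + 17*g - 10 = (g - 2)*(g^2 - 6*g + 5) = (g - 5)*(g - 2)*(g - 1)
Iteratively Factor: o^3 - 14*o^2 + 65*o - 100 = (o - 5)*(o^2 - 9*o + 20) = (o - 5)*(o - 4)*(o - 5)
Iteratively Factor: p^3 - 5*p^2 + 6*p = (p - 3)*(p^2 - 2*p) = p*(p - 3)*(p - 2)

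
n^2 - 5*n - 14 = (n - 7)*(n + 2)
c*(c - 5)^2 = c^3 - 10*c^2 + 25*c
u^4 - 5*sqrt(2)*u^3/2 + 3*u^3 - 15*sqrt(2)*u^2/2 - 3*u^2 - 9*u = u*(u + 3)*(u - 3*sqrt(2))*(u + sqrt(2)/2)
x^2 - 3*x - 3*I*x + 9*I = (x - 3)*(x - 3*I)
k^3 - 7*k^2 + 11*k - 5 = (k - 5)*(k - 1)^2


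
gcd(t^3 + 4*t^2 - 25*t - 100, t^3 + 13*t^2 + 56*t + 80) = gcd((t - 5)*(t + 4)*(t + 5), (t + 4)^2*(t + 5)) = t^2 + 9*t + 20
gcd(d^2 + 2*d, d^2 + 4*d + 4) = d + 2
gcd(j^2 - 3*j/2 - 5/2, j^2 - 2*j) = 1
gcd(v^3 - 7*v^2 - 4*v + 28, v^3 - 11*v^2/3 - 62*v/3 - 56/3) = v^2 - 5*v - 14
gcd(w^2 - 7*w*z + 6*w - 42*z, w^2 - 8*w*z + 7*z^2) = -w + 7*z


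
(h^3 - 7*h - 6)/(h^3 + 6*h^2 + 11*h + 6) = (h - 3)/(h + 3)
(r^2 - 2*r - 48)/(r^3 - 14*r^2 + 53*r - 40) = (r + 6)/(r^2 - 6*r + 5)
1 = 1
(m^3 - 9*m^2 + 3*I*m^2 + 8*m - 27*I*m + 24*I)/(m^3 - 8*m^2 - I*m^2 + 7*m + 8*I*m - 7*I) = (m^2 + m*(-8 + 3*I) - 24*I)/(m^2 - m*(7 + I) + 7*I)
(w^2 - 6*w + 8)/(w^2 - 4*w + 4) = (w - 4)/(w - 2)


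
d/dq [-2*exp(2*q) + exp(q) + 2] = (1 - 4*exp(q))*exp(q)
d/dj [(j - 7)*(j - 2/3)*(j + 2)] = 3*j^2 - 34*j/3 - 32/3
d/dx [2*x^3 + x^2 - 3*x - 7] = 6*x^2 + 2*x - 3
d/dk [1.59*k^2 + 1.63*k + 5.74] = 3.18*k + 1.63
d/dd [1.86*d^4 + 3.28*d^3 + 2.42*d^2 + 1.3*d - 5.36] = 7.44*d^3 + 9.84*d^2 + 4.84*d + 1.3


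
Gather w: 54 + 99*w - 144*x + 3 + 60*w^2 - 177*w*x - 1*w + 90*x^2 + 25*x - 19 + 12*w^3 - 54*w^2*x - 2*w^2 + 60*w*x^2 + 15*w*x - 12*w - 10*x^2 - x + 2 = 12*w^3 + w^2*(58 - 54*x) + w*(60*x^2 - 162*x + 86) + 80*x^2 - 120*x + 40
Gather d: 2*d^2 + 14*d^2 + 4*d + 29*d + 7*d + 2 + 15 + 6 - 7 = 16*d^2 + 40*d + 16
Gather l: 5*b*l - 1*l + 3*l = l*(5*b + 2)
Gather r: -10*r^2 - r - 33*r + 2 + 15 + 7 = -10*r^2 - 34*r + 24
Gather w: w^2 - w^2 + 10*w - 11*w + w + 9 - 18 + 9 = 0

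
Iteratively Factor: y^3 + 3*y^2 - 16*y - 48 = (y + 4)*(y^2 - y - 12) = (y - 4)*(y + 4)*(y + 3)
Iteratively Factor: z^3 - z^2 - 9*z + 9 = (z + 3)*(z^2 - 4*z + 3) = (z - 1)*(z + 3)*(z - 3)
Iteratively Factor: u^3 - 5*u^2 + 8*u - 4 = (u - 2)*(u^2 - 3*u + 2) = (u - 2)*(u - 1)*(u - 2)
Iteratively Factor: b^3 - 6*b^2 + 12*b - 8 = (b - 2)*(b^2 - 4*b + 4) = (b - 2)^2*(b - 2)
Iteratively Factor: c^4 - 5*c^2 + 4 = (c + 1)*(c^3 - c^2 - 4*c + 4) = (c + 1)*(c + 2)*(c^2 - 3*c + 2) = (c - 2)*(c + 1)*(c + 2)*(c - 1)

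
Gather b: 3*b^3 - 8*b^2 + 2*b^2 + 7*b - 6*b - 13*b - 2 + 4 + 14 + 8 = 3*b^3 - 6*b^2 - 12*b + 24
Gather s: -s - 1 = -s - 1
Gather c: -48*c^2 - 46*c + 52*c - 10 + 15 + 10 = -48*c^2 + 6*c + 15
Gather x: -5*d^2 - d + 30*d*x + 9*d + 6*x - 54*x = -5*d^2 + 8*d + x*(30*d - 48)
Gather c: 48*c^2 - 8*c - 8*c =48*c^2 - 16*c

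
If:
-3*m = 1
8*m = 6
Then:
No Solution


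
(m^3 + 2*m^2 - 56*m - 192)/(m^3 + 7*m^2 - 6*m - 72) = (m - 8)/(m - 3)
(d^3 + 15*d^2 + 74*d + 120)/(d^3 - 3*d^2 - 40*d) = (d^2 + 10*d + 24)/(d*(d - 8))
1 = 1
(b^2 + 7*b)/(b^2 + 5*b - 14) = b/(b - 2)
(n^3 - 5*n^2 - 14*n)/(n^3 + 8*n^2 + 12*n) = (n - 7)/(n + 6)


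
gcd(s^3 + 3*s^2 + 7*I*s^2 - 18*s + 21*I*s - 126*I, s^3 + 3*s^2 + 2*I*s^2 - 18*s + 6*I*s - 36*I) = s^2 + 3*s - 18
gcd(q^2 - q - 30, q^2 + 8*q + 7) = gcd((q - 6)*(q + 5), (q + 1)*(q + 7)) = 1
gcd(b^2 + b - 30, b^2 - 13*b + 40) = b - 5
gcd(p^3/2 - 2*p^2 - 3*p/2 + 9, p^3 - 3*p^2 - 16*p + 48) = p - 3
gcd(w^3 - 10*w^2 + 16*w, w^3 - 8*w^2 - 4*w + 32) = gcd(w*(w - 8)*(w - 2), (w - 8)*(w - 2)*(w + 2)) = w^2 - 10*w + 16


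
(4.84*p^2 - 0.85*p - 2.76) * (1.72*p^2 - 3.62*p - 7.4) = 8.3248*p^4 - 18.9828*p^3 - 37.4862*p^2 + 16.2812*p + 20.424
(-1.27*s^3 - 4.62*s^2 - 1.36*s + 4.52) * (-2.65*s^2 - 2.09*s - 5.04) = 3.3655*s^5 + 14.8973*s^4 + 19.6606*s^3 + 14.1492*s^2 - 2.5924*s - 22.7808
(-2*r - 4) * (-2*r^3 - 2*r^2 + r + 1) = 4*r^4 + 12*r^3 + 6*r^2 - 6*r - 4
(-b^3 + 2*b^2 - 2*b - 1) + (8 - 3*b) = -b^3 + 2*b^2 - 5*b + 7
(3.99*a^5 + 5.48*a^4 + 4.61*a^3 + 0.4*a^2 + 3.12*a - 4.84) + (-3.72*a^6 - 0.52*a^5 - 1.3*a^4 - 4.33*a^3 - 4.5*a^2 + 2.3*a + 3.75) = -3.72*a^6 + 3.47*a^5 + 4.18*a^4 + 0.28*a^3 - 4.1*a^2 + 5.42*a - 1.09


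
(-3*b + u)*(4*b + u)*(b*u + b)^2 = -12*b^4*u^2 - 24*b^4*u - 12*b^4 + b^3*u^3 + 2*b^3*u^2 + b^3*u + b^2*u^4 + 2*b^2*u^3 + b^2*u^2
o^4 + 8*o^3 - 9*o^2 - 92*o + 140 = (o - 2)^2*(o + 5)*(o + 7)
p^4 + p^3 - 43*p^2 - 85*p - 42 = (p - 7)*(p + 1)^2*(p + 6)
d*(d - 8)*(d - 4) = d^3 - 12*d^2 + 32*d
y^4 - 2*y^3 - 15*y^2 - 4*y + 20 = (y - 5)*(y - 1)*(y + 2)^2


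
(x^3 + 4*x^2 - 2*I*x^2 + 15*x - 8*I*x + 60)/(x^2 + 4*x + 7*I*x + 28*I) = (x^2 - 2*I*x + 15)/(x + 7*I)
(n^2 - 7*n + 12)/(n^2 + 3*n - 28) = (n - 3)/(n + 7)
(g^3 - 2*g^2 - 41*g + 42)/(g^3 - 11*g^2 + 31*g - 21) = (g + 6)/(g - 3)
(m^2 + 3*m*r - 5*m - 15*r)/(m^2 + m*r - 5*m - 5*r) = (m + 3*r)/(m + r)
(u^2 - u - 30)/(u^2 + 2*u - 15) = (u - 6)/(u - 3)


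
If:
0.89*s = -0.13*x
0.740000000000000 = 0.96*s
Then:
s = 0.77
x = -5.28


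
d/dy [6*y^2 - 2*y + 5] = 12*y - 2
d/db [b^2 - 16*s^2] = 2*b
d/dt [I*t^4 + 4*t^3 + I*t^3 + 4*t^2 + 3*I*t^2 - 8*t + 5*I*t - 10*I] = 4*I*t^3 + t^2*(12 + 3*I) + t*(8 + 6*I) - 8 + 5*I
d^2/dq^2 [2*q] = 0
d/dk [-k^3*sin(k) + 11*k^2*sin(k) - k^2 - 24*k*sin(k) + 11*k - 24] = -k^3*cos(k) - 3*k^2*sin(k) + 11*k^2*cos(k) + 22*k*sin(k) - 24*k*cos(k) - 2*k - 24*sin(k) + 11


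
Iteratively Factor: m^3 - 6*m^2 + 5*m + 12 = (m + 1)*(m^2 - 7*m + 12) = (m - 4)*(m + 1)*(m - 3)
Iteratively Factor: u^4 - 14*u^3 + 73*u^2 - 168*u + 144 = (u - 3)*(u^3 - 11*u^2 + 40*u - 48) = (u - 3)^2*(u^2 - 8*u + 16) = (u - 4)*(u - 3)^2*(u - 4)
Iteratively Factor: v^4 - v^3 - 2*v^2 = (v + 1)*(v^3 - 2*v^2) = v*(v + 1)*(v^2 - 2*v) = v^2*(v + 1)*(v - 2)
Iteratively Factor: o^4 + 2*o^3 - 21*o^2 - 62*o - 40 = (o + 2)*(o^3 - 21*o - 20) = (o + 2)*(o + 4)*(o^2 - 4*o - 5) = (o + 1)*(o + 2)*(o + 4)*(o - 5)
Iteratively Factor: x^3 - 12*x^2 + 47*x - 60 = (x - 5)*(x^2 - 7*x + 12) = (x - 5)*(x - 3)*(x - 4)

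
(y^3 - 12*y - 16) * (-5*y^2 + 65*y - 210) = -5*y^5 + 65*y^4 - 150*y^3 - 700*y^2 + 1480*y + 3360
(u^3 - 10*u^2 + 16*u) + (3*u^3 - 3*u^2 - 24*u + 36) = 4*u^3 - 13*u^2 - 8*u + 36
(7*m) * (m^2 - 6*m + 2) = 7*m^3 - 42*m^2 + 14*m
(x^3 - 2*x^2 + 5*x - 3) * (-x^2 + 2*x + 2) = -x^5 + 4*x^4 - 7*x^3 + 9*x^2 + 4*x - 6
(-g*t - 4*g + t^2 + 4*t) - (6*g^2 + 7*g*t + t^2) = -6*g^2 - 8*g*t - 4*g + 4*t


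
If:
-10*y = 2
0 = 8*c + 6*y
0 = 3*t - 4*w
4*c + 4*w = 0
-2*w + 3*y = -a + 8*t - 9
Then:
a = -103/10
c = 3/20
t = -1/5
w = -3/20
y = -1/5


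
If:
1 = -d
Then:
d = -1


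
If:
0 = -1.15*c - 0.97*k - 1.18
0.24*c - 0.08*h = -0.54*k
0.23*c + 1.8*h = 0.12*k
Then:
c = -1.70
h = 0.27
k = 0.79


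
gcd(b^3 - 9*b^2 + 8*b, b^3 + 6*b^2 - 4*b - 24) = 1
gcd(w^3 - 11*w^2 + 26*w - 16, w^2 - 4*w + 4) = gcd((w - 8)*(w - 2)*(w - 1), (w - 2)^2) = w - 2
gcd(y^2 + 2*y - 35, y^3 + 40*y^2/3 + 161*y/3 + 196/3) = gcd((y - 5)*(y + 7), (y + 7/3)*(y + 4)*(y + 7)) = y + 7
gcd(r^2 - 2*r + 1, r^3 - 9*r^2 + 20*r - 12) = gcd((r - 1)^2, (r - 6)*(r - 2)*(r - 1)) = r - 1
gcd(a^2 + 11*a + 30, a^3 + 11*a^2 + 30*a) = a^2 + 11*a + 30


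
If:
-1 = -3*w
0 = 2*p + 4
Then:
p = -2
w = 1/3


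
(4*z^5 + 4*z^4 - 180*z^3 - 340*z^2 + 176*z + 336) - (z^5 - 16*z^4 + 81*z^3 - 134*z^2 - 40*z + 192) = 3*z^5 + 20*z^4 - 261*z^3 - 206*z^2 + 216*z + 144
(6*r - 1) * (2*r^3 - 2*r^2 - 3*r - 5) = 12*r^4 - 14*r^3 - 16*r^2 - 27*r + 5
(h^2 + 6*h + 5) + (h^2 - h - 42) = 2*h^2 + 5*h - 37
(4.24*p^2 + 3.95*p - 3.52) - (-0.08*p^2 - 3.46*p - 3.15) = 4.32*p^2 + 7.41*p - 0.37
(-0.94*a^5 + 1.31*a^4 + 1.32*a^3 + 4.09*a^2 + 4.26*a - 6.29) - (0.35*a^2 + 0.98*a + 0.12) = -0.94*a^5 + 1.31*a^4 + 1.32*a^3 + 3.74*a^2 + 3.28*a - 6.41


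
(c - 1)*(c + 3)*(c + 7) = c^3 + 9*c^2 + 11*c - 21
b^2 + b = b*(b + 1)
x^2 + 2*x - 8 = (x - 2)*(x + 4)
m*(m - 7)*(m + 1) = m^3 - 6*m^2 - 7*m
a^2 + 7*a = a*(a + 7)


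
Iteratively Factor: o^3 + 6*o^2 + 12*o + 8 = (o + 2)*(o^2 + 4*o + 4) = (o + 2)^2*(o + 2)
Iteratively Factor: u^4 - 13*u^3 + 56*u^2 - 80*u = (u - 4)*(u^3 - 9*u^2 + 20*u) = (u - 5)*(u - 4)*(u^2 - 4*u) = u*(u - 5)*(u - 4)*(u - 4)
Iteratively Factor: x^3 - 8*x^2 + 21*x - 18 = (x - 3)*(x^2 - 5*x + 6) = (x - 3)^2*(x - 2)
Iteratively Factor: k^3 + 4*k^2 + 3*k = (k)*(k^2 + 4*k + 3) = k*(k + 1)*(k + 3)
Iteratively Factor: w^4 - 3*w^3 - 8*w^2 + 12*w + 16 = (w - 4)*(w^3 + w^2 - 4*w - 4) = (w - 4)*(w - 2)*(w^2 + 3*w + 2) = (w - 4)*(w - 2)*(w + 1)*(w + 2)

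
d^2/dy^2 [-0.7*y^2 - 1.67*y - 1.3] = -1.40000000000000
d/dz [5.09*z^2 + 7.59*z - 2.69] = 10.18*z + 7.59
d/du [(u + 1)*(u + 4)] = 2*u + 5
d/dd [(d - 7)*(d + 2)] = 2*d - 5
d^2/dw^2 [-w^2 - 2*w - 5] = -2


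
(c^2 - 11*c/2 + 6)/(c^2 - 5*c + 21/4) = 2*(c - 4)/(2*c - 7)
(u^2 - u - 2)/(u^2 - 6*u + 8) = (u + 1)/(u - 4)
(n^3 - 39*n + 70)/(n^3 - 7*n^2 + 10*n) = (n + 7)/n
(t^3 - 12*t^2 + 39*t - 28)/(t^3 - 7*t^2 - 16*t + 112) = (t - 1)/(t + 4)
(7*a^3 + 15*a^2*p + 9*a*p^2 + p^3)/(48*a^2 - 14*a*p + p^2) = (7*a^3 + 15*a^2*p + 9*a*p^2 + p^3)/(48*a^2 - 14*a*p + p^2)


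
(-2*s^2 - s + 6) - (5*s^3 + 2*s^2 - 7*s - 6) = -5*s^3 - 4*s^2 + 6*s + 12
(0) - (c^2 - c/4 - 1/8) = -c^2 + c/4 + 1/8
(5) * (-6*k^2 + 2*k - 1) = -30*k^2 + 10*k - 5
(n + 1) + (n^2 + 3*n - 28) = n^2 + 4*n - 27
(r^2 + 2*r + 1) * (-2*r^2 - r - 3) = -2*r^4 - 5*r^3 - 7*r^2 - 7*r - 3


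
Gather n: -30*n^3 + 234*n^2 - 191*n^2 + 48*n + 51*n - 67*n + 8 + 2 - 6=-30*n^3 + 43*n^2 + 32*n + 4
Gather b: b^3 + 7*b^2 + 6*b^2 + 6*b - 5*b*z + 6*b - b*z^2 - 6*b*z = b^3 + 13*b^2 + b*(-z^2 - 11*z + 12)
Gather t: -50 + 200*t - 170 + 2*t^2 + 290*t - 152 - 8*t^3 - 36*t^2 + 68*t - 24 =-8*t^3 - 34*t^2 + 558*t - 396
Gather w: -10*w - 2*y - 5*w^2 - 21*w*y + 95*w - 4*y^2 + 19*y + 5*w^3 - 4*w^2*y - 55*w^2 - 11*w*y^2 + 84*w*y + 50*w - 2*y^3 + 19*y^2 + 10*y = 5*w^3 + w^2*(-4*y - 60) + w*(-11*y^2 + 63*y + 135) - 2*y^3 + 15*y^2 + 27*y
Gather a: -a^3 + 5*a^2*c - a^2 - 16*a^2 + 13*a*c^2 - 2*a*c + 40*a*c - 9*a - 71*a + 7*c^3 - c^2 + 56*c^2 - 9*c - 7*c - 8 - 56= -a^3 + a^2*(5*c - 17) + a*(13*c^2 + 38*c - 80) + 7*c^3 + 55*c^2 - 16*c - 64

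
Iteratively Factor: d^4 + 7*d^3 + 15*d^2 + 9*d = (d + 1)*(d^3 + 6*d^2 + 9*d) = (d + 1)*(d + 3)*(d^2 + 3*d) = (d + 1)*(d + 3)^2*(d)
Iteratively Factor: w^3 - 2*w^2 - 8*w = (w - 4)*(w^2 + 2*w) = w*(w - 4)*(w + 2)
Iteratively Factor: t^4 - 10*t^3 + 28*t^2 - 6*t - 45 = (t - 3)*(t^3 - 7*t^2 + 7*t + 15) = (t - 3)^2*(t^2 - 4*t - 5) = (t - 3)^2*(t + 1)*(t - 5)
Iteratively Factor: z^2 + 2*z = (z + 2)*(z)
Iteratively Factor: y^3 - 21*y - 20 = (y - 5)*(y^2 + 5*y + 4) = (y - 5)*(y + 4)*(y + 1)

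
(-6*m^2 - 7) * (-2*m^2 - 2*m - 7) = 12*m^4 + 12*m^3 + 56*m^2 + 14*m + 49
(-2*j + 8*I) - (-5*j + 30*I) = 3*j - 22*I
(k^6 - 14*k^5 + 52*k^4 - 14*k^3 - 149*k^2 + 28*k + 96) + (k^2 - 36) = k^6 - 14*k^5 + 52*k^4 - 14*k^3 - 148*k^2 + 28*k + 60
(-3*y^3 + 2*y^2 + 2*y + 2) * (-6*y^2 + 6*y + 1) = 18*y^5 - 30*y^4 - 3*y^3 + 2*y^2 + 14*y + 2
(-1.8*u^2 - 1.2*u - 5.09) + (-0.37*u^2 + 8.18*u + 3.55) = -2.17*u^2 + 6.98*u - 1.54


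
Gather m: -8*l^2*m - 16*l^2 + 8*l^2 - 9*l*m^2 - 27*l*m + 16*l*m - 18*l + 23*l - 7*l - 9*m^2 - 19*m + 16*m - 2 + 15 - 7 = -8*l^2 - 2*l + m^2*(-9*l - 9) + m*(-8*l^2 - 11*l - 3) + 6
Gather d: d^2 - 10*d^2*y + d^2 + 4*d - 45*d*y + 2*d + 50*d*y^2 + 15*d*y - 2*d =d^2*(2 - 10*y) + d*(50*y^2 - 30*y + 4)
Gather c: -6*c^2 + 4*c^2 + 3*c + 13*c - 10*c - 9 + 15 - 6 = -2*c^2 + 6*c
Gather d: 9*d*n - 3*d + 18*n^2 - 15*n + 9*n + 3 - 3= d*(9*n - 3) + 18*n^2 - 6*n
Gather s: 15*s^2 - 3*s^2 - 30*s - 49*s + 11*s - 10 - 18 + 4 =12*s^2 - 68*s - 24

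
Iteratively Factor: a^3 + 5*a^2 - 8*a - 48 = (a + 4)*(a^2 + a - 12) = (a - 3)*(a + 4)*(a + 4)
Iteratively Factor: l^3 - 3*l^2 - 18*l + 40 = (l - 5)*(l^2 + 2*l - 8) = (l - 5)*(l - 2)*(l + 4)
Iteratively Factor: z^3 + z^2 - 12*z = (z + 4)*(z^2 - 3*z) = z*(z + 4)*(z - 3)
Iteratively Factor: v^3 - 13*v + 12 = (v - 3)*(v^2 + 3*v - 4) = (v - 3)*(v - 1)*(v + 4)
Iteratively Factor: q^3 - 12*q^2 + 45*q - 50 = (q - 5)*(q^2 - 7*q + 10) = (q - 5)*(q - 2)*(q - 5)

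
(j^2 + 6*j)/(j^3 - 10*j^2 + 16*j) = (j + 6)/(j^2 - 10*j + 16)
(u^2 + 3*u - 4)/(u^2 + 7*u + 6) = (u^2 + 3*u - 4)/(u^2 + 7*u + 6)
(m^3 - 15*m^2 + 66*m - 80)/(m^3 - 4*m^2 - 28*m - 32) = (m^2 - 7*m + 10)/(m^2 + 4*m + 4)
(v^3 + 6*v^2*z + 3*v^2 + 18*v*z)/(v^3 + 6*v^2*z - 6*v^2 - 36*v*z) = (v + 3)/(v - 6)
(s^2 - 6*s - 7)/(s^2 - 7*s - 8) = (s - 7)/(s - 8)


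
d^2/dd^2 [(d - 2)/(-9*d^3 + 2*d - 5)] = 2*(-(d - 2)*(27*d^2 - 2)^2 + (27*d^2 + 27*d*(d - 2) - 2)*(9*d^3 - 2*d + 5))/(9*d^3 - 2*d + 5)^3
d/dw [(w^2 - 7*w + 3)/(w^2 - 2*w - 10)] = (5*w^2 - 26*w + 76)/(w^4 - 4*w^3 - 16*w^2 + 40*w + 100)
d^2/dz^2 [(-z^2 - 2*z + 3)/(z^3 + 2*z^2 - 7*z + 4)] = 2*(-z^3 - 9*z^2 - 39*z - 51)/(z^6 + 9*z^5 + 15*z^4 - 45*z^3 - 60*z^2 + 144*z - 64)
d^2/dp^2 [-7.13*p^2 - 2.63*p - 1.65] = -14.2600000000000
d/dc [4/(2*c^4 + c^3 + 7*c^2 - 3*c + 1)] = 4*(-8*c^3 - 3*c^2 - 14*c + 3)/(2*c^4 + c^3 + 7*c^2 - 3*c + 1)^2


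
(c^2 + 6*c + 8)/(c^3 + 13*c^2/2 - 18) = 2*(c + 4)/(2*c^2 + 9*c - 18)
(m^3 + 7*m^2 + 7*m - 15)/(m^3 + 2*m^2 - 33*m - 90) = (m - 1)/(m - 6)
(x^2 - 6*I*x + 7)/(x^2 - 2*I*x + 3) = (x - 7*I)/(x - 3*I)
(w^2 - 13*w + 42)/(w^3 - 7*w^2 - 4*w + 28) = (w - 6)/(w^2 - 4)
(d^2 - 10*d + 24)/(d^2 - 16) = (d - 6)/(d + 4)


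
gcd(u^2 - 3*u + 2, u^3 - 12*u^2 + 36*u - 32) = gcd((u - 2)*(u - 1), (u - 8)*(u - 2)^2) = u - 2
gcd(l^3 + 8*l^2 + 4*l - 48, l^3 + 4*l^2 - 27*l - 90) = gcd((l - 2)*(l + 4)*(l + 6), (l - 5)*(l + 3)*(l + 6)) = l + 6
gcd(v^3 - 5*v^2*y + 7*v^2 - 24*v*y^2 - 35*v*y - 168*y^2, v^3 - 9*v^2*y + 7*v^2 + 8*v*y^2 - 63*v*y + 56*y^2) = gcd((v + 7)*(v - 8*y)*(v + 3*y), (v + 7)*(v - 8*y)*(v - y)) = -v^2 + 8*v*y - 7*v + 56*y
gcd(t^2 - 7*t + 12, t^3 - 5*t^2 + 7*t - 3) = t - 3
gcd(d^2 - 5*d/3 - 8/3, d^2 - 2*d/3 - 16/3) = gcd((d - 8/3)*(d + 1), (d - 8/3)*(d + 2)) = d - 8/3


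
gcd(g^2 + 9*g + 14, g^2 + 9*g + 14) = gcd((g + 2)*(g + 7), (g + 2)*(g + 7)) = g^2 + 9*g + 14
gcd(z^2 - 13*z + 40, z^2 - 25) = z - 5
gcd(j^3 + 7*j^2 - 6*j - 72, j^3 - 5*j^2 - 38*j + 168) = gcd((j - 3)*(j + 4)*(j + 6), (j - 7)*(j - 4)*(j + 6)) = j + 6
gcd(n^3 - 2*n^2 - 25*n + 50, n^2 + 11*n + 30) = n + 5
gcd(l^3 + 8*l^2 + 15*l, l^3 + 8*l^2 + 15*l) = l^3 + 8*l^2 + 15*l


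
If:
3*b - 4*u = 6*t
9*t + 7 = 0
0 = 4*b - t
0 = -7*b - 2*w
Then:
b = -7/36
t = -7/9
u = 49/48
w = 49/72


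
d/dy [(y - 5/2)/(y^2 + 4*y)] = (-y^2 + 5*y + 10)/(y^2*(y^2 + 8*y + 16))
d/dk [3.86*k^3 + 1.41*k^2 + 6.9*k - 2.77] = 11.58*k^2 + 2.82*k + 6.9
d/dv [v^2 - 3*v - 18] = 2*v - 3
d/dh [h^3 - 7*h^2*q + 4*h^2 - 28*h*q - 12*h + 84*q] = 3*h^2 - 14*h*q + 8*h - 28*q - 12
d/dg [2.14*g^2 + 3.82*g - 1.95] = 4.28*g + 3.82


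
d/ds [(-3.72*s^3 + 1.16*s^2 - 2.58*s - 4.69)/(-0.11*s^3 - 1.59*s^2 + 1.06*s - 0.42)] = (6.0424*s^4 - 8.454*s^3 + 0.266899999999998*s^2 - 15.8886*s + 6.055)/(0.0121*s^6 + 0.3498*s^5 + 2.2949*s^4 - 3.2784*s^3 + 2.4592*s^2 - 0.8904*s + 0.1764)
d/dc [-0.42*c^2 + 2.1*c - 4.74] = 2.1 - 0.84*c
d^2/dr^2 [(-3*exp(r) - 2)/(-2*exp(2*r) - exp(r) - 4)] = (12*exp(4*r) + 26*exp(3*r) - 132*exp(2*r) - 74*exp(r) + 40)*exp(r)/(8*exp(6*r) + 12*exp(5*r) + 54*exp(4*r) + 49*exp(3*r) + 108*exp(2*r) + 48*exp(r) + 64)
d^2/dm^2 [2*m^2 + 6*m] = 4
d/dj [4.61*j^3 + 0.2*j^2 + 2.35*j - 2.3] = 13.83*j^2 + 0.4*j + 2.35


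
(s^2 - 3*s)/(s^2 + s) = (s - 3)/(s + 1)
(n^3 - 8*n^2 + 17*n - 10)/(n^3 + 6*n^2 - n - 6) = (n^2 - 7*n + 10)/(n^2 + 7*n + 6)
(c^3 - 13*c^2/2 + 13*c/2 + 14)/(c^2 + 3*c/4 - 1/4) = 2*(2*c^2 - 15*c + 28)/(4*c - 1)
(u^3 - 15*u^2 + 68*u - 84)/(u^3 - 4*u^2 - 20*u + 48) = (u - 7)/(u + 4)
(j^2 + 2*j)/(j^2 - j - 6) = j/(j - 3)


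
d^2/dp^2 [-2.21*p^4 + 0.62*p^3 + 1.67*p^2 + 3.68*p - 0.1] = -26.52*p^2 + 3.72*p + 3.34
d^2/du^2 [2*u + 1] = 0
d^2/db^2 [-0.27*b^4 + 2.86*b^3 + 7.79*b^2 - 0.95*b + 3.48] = -3.24*b^2 + 17.16*b + 15.58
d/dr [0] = 0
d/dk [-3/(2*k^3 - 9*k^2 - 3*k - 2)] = 9*(2*k^2 - 6*k - 1)/(-2*k^3 + 9*k^2 + 3*k + 2)^2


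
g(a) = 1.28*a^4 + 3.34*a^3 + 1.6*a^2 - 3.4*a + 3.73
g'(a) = 5.12*a^3 + 10.02*a^2 + 3.2*a - 3.4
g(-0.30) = 4.81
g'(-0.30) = -3.60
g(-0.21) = 4.49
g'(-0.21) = -3.68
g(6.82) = 3883.61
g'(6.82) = 2108.62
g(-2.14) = 12.45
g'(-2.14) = -14.54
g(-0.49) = 5.46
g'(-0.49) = -3.16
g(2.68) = 136.43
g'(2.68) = 175.70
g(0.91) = 5.36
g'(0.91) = 11.67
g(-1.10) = 6.83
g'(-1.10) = -1.61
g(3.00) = 201.79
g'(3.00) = 234.62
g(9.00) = 10935.67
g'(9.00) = 4569.50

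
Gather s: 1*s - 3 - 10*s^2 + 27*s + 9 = -10*s^2 + 28*s + 6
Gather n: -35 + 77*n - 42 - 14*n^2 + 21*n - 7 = -14*n^2 + 98*n - 84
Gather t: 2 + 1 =3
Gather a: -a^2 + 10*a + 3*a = -a^2 + 13*a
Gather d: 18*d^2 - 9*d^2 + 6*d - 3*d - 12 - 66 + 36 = 9*d^2 + 3*d - 42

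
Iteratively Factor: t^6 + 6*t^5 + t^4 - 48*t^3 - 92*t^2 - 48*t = (t + 2)*(t^5 + 4*t^4 - 7*t^3 - 34*t^2 - 24*t) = (t - 3)*(t + 2)*(t^4 + 7*t^3 + 14*t^2 + 8*t) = (t - 3)*(t + 2)*(t + 4)*(t^3 + 3*t^2 + 2*t) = t*(t - 3)*(t + 2)*(t + 4)*(t^2 + 3*t + 2) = t*(t - 3)*(t + 2)^2*(t + 4)*(t + 1)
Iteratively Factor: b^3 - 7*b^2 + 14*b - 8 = (b - 2)*(b^2 - 5*b + 4) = (b - 4)*(b - 2)*(b - 1)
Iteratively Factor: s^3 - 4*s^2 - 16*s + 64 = (s - 4)*(s^2 - 16) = (s - 4)^2*(s + 4)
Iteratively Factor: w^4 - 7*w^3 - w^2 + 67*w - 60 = (w - 5)*(w^3 - 2*w^2 - 11*w + 12) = (w - 5)*(w - 4)*(w^2 + 2*w - 3) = (w - 5)*(w - 4)*(w + 3)*(w - 1)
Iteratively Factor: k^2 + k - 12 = (k + 4)*(k - 3)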